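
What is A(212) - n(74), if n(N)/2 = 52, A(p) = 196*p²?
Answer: 8808920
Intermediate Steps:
n(N) = 104 (n(N) = 2*52 = 104)
A(212) - n(74) = 196*212² - 1*104 = 196*44944 - 104 = 8809024 - 104 = 8808920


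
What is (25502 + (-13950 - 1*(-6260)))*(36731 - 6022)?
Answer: 546988708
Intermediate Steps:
(25502 + (-13950 - 1*(-6260)))*(36731 - 6022) = (25502 + (-13950 + 6260))*30709 = (25502 - 7690)*30709 = 17812*30709 = 546988708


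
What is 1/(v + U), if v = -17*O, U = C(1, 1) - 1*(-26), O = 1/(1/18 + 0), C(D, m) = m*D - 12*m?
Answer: -1/291 ≈ -0.0034364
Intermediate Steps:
C(D, m) = -12*m + D*m (C(D, m) = D*m - 12*m = -12*m + D*m)
O = 18 (O = 1/(1/18 + 0) = 1/(1/18) = 18)
U = 15 (U = 1*(-12 + 1) - 1*(-26) = 1*(-11) + 26 = -11 + 26 = 15)
v = -306 (v = -17*18 = -306)
1/(v + U) = 1/(-306 + 15) = 1/(-291) = -1/291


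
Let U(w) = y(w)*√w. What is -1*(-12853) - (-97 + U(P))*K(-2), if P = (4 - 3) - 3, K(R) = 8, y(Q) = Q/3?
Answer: 13629 + 16*I*√2/3 ≈ 13629.0 + 7.5425*I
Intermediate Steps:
y(Q) = Q/3 (y(Q) = Q*(⅓) = Q/3)
P = -2 (P = 1 - 3 = -2)
U(w) = w^(3/2)/3 (U(w) = (w/3)*√w = w^(3/2)/3)
-1*(-12853) - (-97 + U(P))*K(-2) = -1*(-12853) - (-97 + (-2)^(3/2)/3)*8 = 12853 - (-97 + (-2*I*√2)/3)*8 = 12853 - (-97 - 2*I*√2/3)*8 = 12853 - (-776 - 16*I*√2/3) = 12853 + (776 + 16*I*√2/3) = 13629 + 16*I*√2/3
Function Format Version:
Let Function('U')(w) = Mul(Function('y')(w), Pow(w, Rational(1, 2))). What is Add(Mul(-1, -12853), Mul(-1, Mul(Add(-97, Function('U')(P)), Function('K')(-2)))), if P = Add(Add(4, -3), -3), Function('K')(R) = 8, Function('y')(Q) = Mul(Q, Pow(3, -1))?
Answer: Add(13629, Mul(Rational(16, 3), I, Pow(2, Rational(1, 2)))) ≈ Add(13629., Mul(7.5425, I))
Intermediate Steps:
Function('y')(Q) = Mul(Rational(1, 3), Q) (Function('y')(Q) = Mul(Q, Rational(1, 3)) = Mul(Rational(1, 3), Q))
P = -2 (P = Add(1, -3) = -2)
Function('U')(w) = Mul(Rational(1, 3), Pow(w, Rational(3, 2))) (Function('U')(w) = Mul(Mul(Rational(1, 3), w), Pow(w, Rational(1, 2))) = Mul(Rational(1, 3), Pow(w, Rational(3, 2))))
Add(Mul(-1, -12853), Mul(-1, Mul(Add(-97, Function('U')(P)), Function('K')(-2)))) = Add(Mul(-1, -12853), Mul(-1, Mul(Add(-97, Mul(Rational(1, 3), Pow(-2, Rational(3, 2)))), 8))) = Add(12853, Mul(-1, Mul(Add(-97, Mul(Rational(1, 3), Mul(-2, I, Pow(2, Rational(1, 2))))), 8))) = Add(12853, Mul(-1, Mul(Add(-97, Mul(Rational(-2, 3), I, Pow(2, Rational(1, 2)))), 8))) = Add(12853, Mul(-1, Add(-776, Mul(Rational(-16, 3), I, Pow(2, Rational(1, 2)))))) = Add(12853, Add(776, Mul(Rational(16, 3), I, Pow(2, Rational(1, 2))))) = Add(13629, Mul(Rational(16, 3), I, Pow(2, Rational(1, 2))))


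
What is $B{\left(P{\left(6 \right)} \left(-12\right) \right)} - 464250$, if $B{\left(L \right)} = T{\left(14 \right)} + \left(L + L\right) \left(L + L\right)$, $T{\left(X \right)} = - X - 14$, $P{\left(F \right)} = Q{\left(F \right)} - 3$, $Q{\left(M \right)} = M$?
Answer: $-459094$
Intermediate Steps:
$P{\left(F \right)} = -3 + F$ ($P{\left(F \right)} = F - 3 = -3 + F$)
$T{\left(X \right)} = -14 - X$
$B{\left(L \right)} = -28 + 4 L^{2}$ ($B{\left(L \right)} = \left(-14 - 14\right) + \left(L + L\right) \left(L + L\right) = \left(-14 - 14\right) + 2 L 2 L = -28 + 4 L^{2}$)
$B{\left(P{\left(6 \right)} \left(-12\right) \right)} - 464250 = \left(-28 + 4 \left(\left(-3 + 6\right) \left(-12\right)\right)^{2}\right) - 464250 = \left(-28 + 4 \left(3 \left(-12\right)\right)^{2}\right) - 464250 = \left(-28 + 4 \left(-36\right)^{2}\right) - 464250 = \left(-28 + 4 \cdot 1296\right) - 464250 = \left(-28 + 5184\right) - 464250 = 5156 - 464250 = -459094$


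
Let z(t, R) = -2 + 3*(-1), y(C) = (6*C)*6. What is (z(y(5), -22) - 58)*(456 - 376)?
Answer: -5040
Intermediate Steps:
y(C) = 36*C
z(t, R) = -5 (z(t, R) = -2 - 3 = -5)
(z(y(5), -22) - 58)*(456 - 376) = (-5 - 58)*(456 - 376) = -63*80 = -5040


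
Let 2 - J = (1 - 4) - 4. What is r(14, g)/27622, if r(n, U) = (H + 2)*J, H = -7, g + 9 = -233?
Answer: -45/27622 ≈ -0.0016291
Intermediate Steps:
g = -242 (g = -9 - 233 = -242)
J = 9 (J = 2 - ((1 - 4) - 4) = 2 - (-3 - 4) = 2 - 1*(-7) = 2 + 7 = 9)
r(n, U) = -45 (r(n, U) = (-7 + 2)*9 = -5*9 = -45)
r(14, g)/27622 = -45/27622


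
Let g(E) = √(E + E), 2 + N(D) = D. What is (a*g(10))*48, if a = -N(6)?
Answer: -384*√5 ≈ -858.65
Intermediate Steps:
N(D) = -2 + D
g(E) = √2*√E (g(E) = √(2*E) = √2*√E)
a = -4 (a = -(-2 + 6) = -1*4 = -4)
(a*g(10))*48 = -4*√2*√10*48 = -8*√5*48 = -384*√5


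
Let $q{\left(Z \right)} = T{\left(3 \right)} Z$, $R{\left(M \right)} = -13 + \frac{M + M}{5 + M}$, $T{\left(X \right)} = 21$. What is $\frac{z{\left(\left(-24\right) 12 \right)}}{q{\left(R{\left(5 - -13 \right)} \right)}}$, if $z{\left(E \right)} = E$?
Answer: $\frac{2208}{1841} \approx 1.1993$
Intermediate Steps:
$R{\left(M \right)} = -13 + \frac{2 M}{5 + M}$
$q{\left(Z \right)} = 21 Z$
$\frac{z{\left(\left(-24\right) 12 \right)}}{q{\left(R{\left(5 - -13 \right)} \right)}} = \frac{\left(-24\right) 12}{21 \frac{-65 - 11 \left(5 - -13\right)}{5 + \left(5 - -13\right)}} = - \frac{288}{21 \frac{-65 - 11 \left(5 + 13\right)}{5 + \left(5 + 13\right)}} = - \frac{288}{21 \frac{-65 - 198}{5 + 18}} = - \frac{288}{21 \frac{-65 - 198}{23}} = - \frac{288}{21 \cdot \frac{1}{23} \left(-263\right)} = - \frac{288}{21 \left(- \frac{263}{23}\right)} = - \frac{288}{- \frac{5523}{23}} = \left(-288\right) \left(- \frac{23}{5523}\right) = \frac{2208}{1841}$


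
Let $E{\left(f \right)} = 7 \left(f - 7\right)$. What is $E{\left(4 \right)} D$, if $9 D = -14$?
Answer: $\frac{98}{3} \approx 32.667$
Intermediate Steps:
$D = - \frac{14}{9}$ ($D = \frac{1}{9} \left(-14\right) = - \frac{14}{9} \approx -1.5556$)
$E{\left(f \right)} = -49 + 7 f$ ($E{\left(f \right)} = 7 \left(-7 + f\right) = -49 + 7 f$)
$E{\left(4 \right)} D = \left(-49 + 7 \cdot 4\right) \left(- \frac{14}{9}\right) = \left(-49 + 28\right) \left(- \frac{14}{9}\right) = \left(-21\right) \left(- \frac{14}{9}\right) = \frac{98}{3}$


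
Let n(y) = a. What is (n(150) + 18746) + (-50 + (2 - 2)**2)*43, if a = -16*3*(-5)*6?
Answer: 18036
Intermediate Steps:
a = 1440 (a = -(-240)*6 = -16*(-90) = 1440)
n(y) = 1440
(n(150) + 18746) + (-50 + (2 - 2)**2)*43 = (1440 + 18746) + (-50 + (2 - 2)**2)*43 = 20186 + (-50 + 0**2)*43 = 20186 + (-50 + 0)*43 = 20186 - 50*43 = 20186 - 2150 = 18036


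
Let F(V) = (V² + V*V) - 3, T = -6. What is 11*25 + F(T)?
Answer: 344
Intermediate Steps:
F(V) = -3 + 2*V² (F(V) = (V² + V²) - 3 = 2*V² - 3 = -3 + 2*V²)
11*25 + F(T) = 11*25 + (-3 + 2*(-6)²) = 275 + (-3 + 2*36) = 275 + (-3 + 72) = 275 + 69 = 344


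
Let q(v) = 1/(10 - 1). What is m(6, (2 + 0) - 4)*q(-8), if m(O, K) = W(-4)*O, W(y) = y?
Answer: -8/3 ≈ -2.6667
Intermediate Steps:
q(v) = ⅑ (q(v) = 1/9 = ⅑)
m(O, K) = -4*O
m(6, (2 + 0) - 4)*q(-8) = -4*6*(⅑) = -24*⅑ = -8/3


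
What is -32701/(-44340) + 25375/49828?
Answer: 172159558/138085845 ≈ 1.2468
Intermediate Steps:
-32701/(-44340) + 25375/49828 = -32701*(-1/44340) + 25375*(1/49828) = 32701/44340 + 25375/49828 = 172159558/138085845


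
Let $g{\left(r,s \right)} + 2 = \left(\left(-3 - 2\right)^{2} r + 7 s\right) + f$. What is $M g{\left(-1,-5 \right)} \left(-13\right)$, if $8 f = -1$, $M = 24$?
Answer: $19383$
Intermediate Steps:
$f = - \frac{1}{8}$ ($f = \frac{1}{8} \left(-1\right) = - \frac{1}{8} \approx -0.125$)
$g{\left(r,s \right)} = - \frac{17}{8} + 7 s + 25 r$ ($g{\left(r,s \right)} = -2 - \left(\frac{1}{8} - 7 s - \left(-3 - 2\right)^{2} r\right) = -2 - \left(\frac{1}{8} - 7 s - \left(-5\right)^{2} r\right) = -2 - \left(\frac{1}{8} - 25 r - 7 s\right) = -2 + \left(- \frac{1}{8} + 7 s + 25 r\right) = - \frac{17}{8} + 7 s + 25 r$)
$M g{\left(-1,-5 \right)} \left(-13\right) = 24 \left(- \frac{17}{8} + 7 \left(-5\right) + 25 \left(-1\right)\right) \left(-13\right) = 24 \left(- \frac{17}{8} - 35 - 25\right) \left(-13\right) = 24 \left(- \frac{497}{8}\right) \left(-13\right) = \left(-1491\right) \left(-13\right) = 19383$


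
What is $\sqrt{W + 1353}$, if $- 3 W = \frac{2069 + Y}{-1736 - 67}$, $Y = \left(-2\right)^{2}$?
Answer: $\frac{5 \sqrt{175983618}}{1803} \approx 36.788$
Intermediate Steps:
$Y = 4$
$W = \frac{691}{1803}$ ($W = - \frac{\left(2069 + 4\right) \frac{1}{-1736 - 67}}{3} = - \frac{2073 \frac{1}{-1803}}{3} = - \frac{2073 \left(- \frac{1}{1803}\right)}{3} = \left(- \frac{1}{3}\right) \left(- \frac{691}{601}\right) = \frac{691}{1803} \approx 0.38325$)
$\sqrt{W + 1353} = \sqrt{\frac{691}{1803} + 1353} = \sqrt{\frac{2440150}{1803}} = \frac{5 \sqrt{175983618}}{1803}$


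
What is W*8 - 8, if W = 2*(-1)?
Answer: -24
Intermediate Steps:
W = -2
W*8 - 8 = -2*8 - 8 = -16 - 8 = -24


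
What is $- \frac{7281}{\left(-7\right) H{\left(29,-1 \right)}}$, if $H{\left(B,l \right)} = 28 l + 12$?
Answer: $- \frac{7281}{112} \approx -65.009$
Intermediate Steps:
$H{\left(B,l \right)} = 12 + 28 l$
$- \frac{7281}{\left(-7\right) H{\left(29,-1 \right)}} = - \frac{7281}{\left(-7\right) \left(12 + 28 \left(-1\right)\right)} = - \frac{7281}{\left(-7\right) \left(12 - 28\right)} = - \frac{7281}{\left(-7\right) \left(-16\right)} = - \frac{7281}{112}$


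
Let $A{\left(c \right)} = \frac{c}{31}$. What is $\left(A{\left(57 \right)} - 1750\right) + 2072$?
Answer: $\frac{10039}{31} \approx 323.84$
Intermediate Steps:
$A{\left(c \right)} = \frac{c}{31}$ ($A{\left(c \right)} = c \frac{1}{31} = \frac{c}{31}$)
$\left(A{\left(57 \right)} - 1750\right) + 2072 = \left(\frac{1}{31} \cdot 57 - 1750\right) + 2072 = \left(\frac{57}{31} - 1750\right) + 2072 = - \frac{54193}{31} + 2072 = \frac{10039}{31}$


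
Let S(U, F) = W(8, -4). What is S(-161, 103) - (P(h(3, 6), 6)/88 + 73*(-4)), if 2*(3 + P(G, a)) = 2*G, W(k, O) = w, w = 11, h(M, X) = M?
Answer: 303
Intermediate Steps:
W(k, O) = 11
P(G, a) = -3 + G (P(G, a) = -3 + (2*G)/2 = -3 + G)
S(U, F) = 11
S(-161, 103) - (P(h(3, 6), 6)/88 + 73*(-4)) = 11 - ((-3 + 3)/88 + 73*(-4)) = 11 - (0*(1/88) - 292) = 11 - (0 - 292) = 11 - 1*(-292) = 11 + 292 = 303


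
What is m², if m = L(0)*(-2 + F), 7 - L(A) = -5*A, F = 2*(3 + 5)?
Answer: 9604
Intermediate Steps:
F = 16 (F = 2*8 = 16)
L(A) = 7 + 5*A (L(A) = 7 - (-5)*A = 7 + 5*A)
m = 98 (m = (7 + 5*0)*(-2 + 16) = (7 + 0)*14 = 7*14 = 98)
m² = 98² = 9604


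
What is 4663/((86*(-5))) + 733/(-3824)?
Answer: -9073251/822160 ≈ -11.036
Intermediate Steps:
4663/((86*(-5))) + 733/(-3824) = 4663/(-430) + 733*(-1/3824) = 4663*(-1/430) - 733/3824 = -4663/430 - 733/3824 = -9073251/822160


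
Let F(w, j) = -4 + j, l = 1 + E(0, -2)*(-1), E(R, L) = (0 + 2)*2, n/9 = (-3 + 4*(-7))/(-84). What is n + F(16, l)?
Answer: -103/28 ≈ -3.6786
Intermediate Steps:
n = 93/28 (n = 9*((-3 + 4*(-7))/(-84)) = 9*((-3 - 28)*(-1/84)) = 9*(-31*(-1/84)) = 9*(31/84) = 93/28 ≈ 3.3214)
E(R, L) = 4 (E(R, L) = 2*2 = 4)
l = -3 (l = 1 + 4*(-1) = 1 - 4 = -3)
n + F(16, l) = 93/28 + (-4 - 3) = 93/28 - 7 = -103/28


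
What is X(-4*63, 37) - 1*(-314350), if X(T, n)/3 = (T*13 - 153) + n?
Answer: 304174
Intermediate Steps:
X(T, n) = -459 + 3*n + 39*T (X(T, n) = 3*((T*13 - 153) + n) = 3*((13*T - 153) + n) = 3*((-153 + 13*T) + n) = 3*(-153 + n + 13*T) = -459 + 3*n + 39*T)
X(-4*63, 37) - 1*(-314350) = (-459 + 3*37 + 39*(-4*63)) - 1*(-314350) = (-459 + 111 + 39*(-252)) + 314350 = (-459 + 111 - 9828) + 314350 = -10176 + 314350 = 304174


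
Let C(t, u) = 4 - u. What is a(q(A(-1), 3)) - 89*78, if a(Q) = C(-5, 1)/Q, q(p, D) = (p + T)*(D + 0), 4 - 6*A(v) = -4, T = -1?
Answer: -6939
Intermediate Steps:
A(v) = 4/3 (A(v) = ⅔ - ⅙*(-4) = ⅔ + ⅔ = 4/3)
q(p, D) = D*(-1 + p) (q(p, D) = (p - 1)*(D + 0) = (-1 + p)*D = D*(-1 + p))
a(Q) = 3/Q (a(Q) = (4 - 1*1)/Q = (4 - 1)/Q = 3/Q)
a(q(A(-1), 3)) - 89*78 = 3/((3*(-1 + 4/3))) - 89*78 = 3/((3*(⅓))) - 6942 = 3/1 - 6942 = 3*1 - 6942 = 3 - 6942 = -6939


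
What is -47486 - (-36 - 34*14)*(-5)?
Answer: -50046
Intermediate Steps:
-47486 - (-36 - 34*14)*(-5) = -47486 - (-36 - 476)*(-5) = -47486 - (-512)*(-5) = -47486 - 1*2560 = -47486 - 2560 = -50046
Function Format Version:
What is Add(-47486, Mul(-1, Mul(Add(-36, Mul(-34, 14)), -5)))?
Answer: -50046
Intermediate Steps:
Add(-47486, Mul(-1, Mul(Add(-36, Mul(-34, 14)), -5))) = Add(-47486, Mul(-1, Mul(Add(-36, -476), -5))) = Add(-47486, Mul(-1, Mul(-512, -5))) = Add(-47486, Mul(-1, 2560)) = Add(-47486, -2560) = -50046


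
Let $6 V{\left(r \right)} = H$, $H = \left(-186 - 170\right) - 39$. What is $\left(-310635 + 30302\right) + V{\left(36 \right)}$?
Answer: $- \frac{1682393}{6} \approx -2.804 \cdot 10^{5}$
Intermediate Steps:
$H = -395$ ($H = -356 - 39 = -395$)
$V{\left(r \right)} = - \frac{395}{6}$ ($V{\left(r \right)} = \frac{1}{6} \left(-395\right) = - \frac{395}{6}$)
$\left(-310635 + 30302\right) + V{\left(36 \right)} = \left(-310635 + 30302\right) - \frac{395}{6} = -280333 - \frac{395}{6} = - \frac{1682393}{6}$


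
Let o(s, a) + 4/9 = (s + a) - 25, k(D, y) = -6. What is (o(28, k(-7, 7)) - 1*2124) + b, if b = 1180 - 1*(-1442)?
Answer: 4451/9 ≈ 494.56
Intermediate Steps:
o(s, a) = -229/9 + a + s (o(s, a) = -4/9 + ((s + a) - 25) = -4/9 + ((a + s) - 25) = -4/9 + (-25 + a + s) = -229/9 + a + s)
b = 2622 (b = 1180 + 1442 = 2622)
(o(28, k(-7, 7)) - 1*2124) + b = ((-229/9 - 6 + 28) - 1*2124) + 2622 = (-31/9 - 2124) + 2622 = -19147/9 + 2622 = 4451/9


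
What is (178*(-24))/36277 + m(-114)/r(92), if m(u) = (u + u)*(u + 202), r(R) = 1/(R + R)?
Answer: -133926562224/36277 ≈ -3.6918e+6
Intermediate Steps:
r(R) = 1/(2*R)
m(u) = 2*u*(202 + u) (m(u) = (2*u)*(202 + u) = 2*u*(202 + u))
(178*(-24))/36277 + m(-114)/r(92) = (178*(-24))/36277 + (2*(-114)*(202 - 114))/(((1/2)/92)) = -4272*1/36277 + (2*(-114)*88)/(((1/2)*(1/92))) = -4272/36277 - 20064/1/184 = -4272/36277 - 20064*184 = -4272/36277 - 3691776 = -133926562224/36277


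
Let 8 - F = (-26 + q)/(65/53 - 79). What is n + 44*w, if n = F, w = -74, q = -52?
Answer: -2232065/687 ≈ -3249.0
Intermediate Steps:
F = 4807/687 (F = 8 - (-26 - 52)/(65/53 - 79) = 8 - (-78)/(65*(1/53) - 79) = 8 - (-78)/(65/53 - 79) = 8 - (-78)/(-4122/53) = 8 - (-78)*(-53)/4122 = 8 - 1*689/687 = 8 - 689/687 = 4807/687 ≈ 6.9971)
n = 4807/687 ≈ 6.9971
n + 44*w = 4807/687 + 44*(-74) = 4807/687 - 3256 = -2232065/687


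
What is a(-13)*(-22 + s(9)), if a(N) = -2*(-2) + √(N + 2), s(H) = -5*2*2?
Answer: -168 - 42*I*√11 ≈ -168.0 - 139.3*I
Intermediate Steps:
s(H) = -20 (s(H) = -10*2 = -20)
a(N) = 4 + √(2 + N)
a(-13)*(-22 + s(9)) = (4 + √(2 - 13))*(-22 - 20) = (4 + √(-11))*(-42) = (4 + I*√11)*(-42) = -168 - 42*I*√11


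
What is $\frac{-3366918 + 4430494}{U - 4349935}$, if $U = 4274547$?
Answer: $- \frac{265894}{18847} \approx -14.108$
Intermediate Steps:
$\frac{-3366918 + 4430494}{U - 4349935} = \frac{-3366918 + 4430494}{4274547 - 4349935} = \frac{1063576}{-75388} = 1063576 \left(- \frac{1}{75388}\right) = - \frac{265894}{18847}$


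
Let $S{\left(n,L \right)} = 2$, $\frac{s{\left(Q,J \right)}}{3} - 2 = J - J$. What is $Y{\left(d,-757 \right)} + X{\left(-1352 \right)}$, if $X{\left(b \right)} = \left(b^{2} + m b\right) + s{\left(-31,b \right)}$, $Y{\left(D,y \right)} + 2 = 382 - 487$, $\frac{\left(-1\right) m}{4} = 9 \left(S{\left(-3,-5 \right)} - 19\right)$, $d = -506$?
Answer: $1000379$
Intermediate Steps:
$s{\left(Q,J \right)} = 6$ ($s{\left(Q,J \right)} = 6 + 3 \left(J - J\right) = 6 + 3 \cdot 0 = 6 + 0 = 6$)
$m = 612$ ($m = - 4 \cdot 9 \left(2 - 19\right) = - 4 \cdot 9 \left(-17\right) = \left(-4\right) \left(-153\right) = 612$)
$Y{\left(D,y \right)} = -107$ ($Y{\left(D,y \right)} = -2 + \left(382 - 487\right) = -2 - 105 = -107$)
$X{\left(b \right)} = 6 + b^{2} + 612 b$ ($X{\left(b \right)} = \left(b^{2} + 612 b\right) + 6 = 6 + b^{2} + 612 b$)
$Y{\left(d,-757 \right)} + X{\left(-1352 \right)} = -107 + \left(6 + \left(-1352\right)^{2} + 612 \left(-1352\right)\right) = -107 + \left(6 + 1827904 - 827424\right) = -107 + 1000486 = 1000379$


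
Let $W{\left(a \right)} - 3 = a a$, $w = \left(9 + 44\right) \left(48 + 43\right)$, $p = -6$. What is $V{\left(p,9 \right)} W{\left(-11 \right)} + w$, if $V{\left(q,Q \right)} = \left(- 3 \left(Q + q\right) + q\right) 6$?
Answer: $-6337$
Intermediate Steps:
$V{\left(q,Q \right)} = - 18 Q - 12 q$ ($V{\left(q,Q \right)} = \left(\left(- 3 Q - 3 q\right) + q\right) 6 = \left(- 3 Q - 2 q\right) 6 = - 18 Q - 12 q$)
$w = 4823$ ($w = 53 \cdot 91 = 4823$)
$W{\left(a \right)} = 3 + a^{2}$ ($W{\left(a \right)} = 3 + a a = 3 + a^{2}$)
$V{\left(p,9 \right)} W{\left(-11 \right)} + w = \left(\left(-18\right) 9 - -72\right) \left(3 + \left(-11\right)^{2}\right) + 4823 = \left(-162 + 72\right) \left(3 + 121\right) + 4823 = \left(-90\right) 124 + 4823 = -11160 + 4823 = -6337$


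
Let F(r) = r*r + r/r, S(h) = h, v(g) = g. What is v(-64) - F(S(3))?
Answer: -74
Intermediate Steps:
F(r) = 1 + r² (F(r) = r² + 1 = 1 + r²)
v(-64) - F(S(3)) = -64 - (1 + 3²) = -64 - (1 + 9) = -64 - 1*10 = -64 - 10 = -74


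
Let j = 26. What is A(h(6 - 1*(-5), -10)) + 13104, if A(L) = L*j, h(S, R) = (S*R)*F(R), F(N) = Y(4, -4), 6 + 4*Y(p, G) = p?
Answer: 14534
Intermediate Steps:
Y(p, G) = -3/2 + p/4
F(N) = -½ (F(N) = -3/2 + (¼)*4 = -3/2 + 1 = -½)
h(S, R) = -R*S/2 (h(S, R) = (S*R)*(-½) = (R*S)*(-½) = -R*S/2)
A(L) = 26*L (A(L) = L*26 = 26*L)
A(h(6 - 1*(-5), -10)) + 13104 = 26*(-½*(-10)*(6 - 1*(-5))) + 13104 = 26*(-½*(-10)*(6 + 5)) + 13104 = 26*(-½*(-10)*11) + 13104 = 26*55 + 13104 = 1430 + 13104 = 14534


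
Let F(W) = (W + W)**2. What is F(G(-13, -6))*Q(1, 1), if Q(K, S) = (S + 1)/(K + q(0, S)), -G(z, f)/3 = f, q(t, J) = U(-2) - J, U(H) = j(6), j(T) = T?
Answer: 432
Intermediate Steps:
U(H) = 6
q(t, J) = 6 - J
G(z, f) = -3*f
Q(K, S) = (1 + S)/(6 + K - S) (Q(K, S) = (S + 1)/(K + (6 - S)) = (1 + S)/(6 + K - S))
F(W) = 4*W**2 (F(W) = (2*W)**2 = 4*W**2)
F(G(-13, -6))*Q(1, 1) = (4*(-3*(-6))**2)*((1 + 1)/(6 + 1 - 1*1)) = (4*18**2)*(2/(6 + 1 - 1)) = (4*324)*(2/6) = 1296*((1/6)*2) = 1296*(1/3) = 432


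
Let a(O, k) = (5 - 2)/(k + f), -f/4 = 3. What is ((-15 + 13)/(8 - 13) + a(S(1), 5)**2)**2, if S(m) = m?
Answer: 20449/60025 ≈ 0.34067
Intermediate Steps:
f = -12 (f = -4*3 = -12)
a(O, k) = 3/(-12 + k) (a(O, k) = (5 - 2)/(k - 12) = 3/(-12 + k))
((-15 + 13)/(8 - 13) + a(S(1), 5)**2)**2 = ((-15 + 13)/(8 - 13) + (3/(-12 + 5))**2)**2 = (-2/(-5) + (3/(-7))**2)**2 = (-2*(-1/5) + (3*(-1/7))**2)**2 = (2/5 + (-3/7)**2)**2 = (2/5 + 9/49)**2 = (143/245)**2 = 20449/60025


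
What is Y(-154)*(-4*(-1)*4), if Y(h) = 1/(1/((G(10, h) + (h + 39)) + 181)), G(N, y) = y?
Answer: -1408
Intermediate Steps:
Y(h) = 220 + 2*h (Y(h) = 1/(1/((h + (h + 39)) + 181)) = 1/(1/((h + (39 + h)) + 181)) = 1/(1/((39 + 2*h) + 181)) = 1/(1/(220 + 2*h)) = 220 + 2*h)
Y(-154)*(-4*(-1)*4) = (220 + 2*(-154))*(-4*(-1)*4) = (220 - 308)*(4*4) = -88*16 = -1408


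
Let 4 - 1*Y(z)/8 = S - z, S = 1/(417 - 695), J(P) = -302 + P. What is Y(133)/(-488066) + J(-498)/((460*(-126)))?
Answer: 568035614/49150930563 ≈ 0.011557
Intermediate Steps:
S = -1/278 (S = 1/(-278) = -1/278 ≈ -0.0035971)
Y(z) = 4452/139 + 8*z (Y(z) = 32 - 8*(-1/278 - z) = 32 + (4/139 + 8*z) = 4452/139 + 8*z)
Y(133)/(-488066) + J(-498)/((460*(-126))) = (4452/139 + 8*133)/(-488066) + (-302 - 498)/((460*(-126))) = (4452/139 + 1064)*(-1/488066) - 800/(-57960) = (152348/139)*(-1/488066) - 800*(-1/57960) = -76174/33920587 + 20/1449 = 568035614/49150930563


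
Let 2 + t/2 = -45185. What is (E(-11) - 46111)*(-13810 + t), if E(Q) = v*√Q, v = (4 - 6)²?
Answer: 4804028424 - 416736*I*√11 ≈ 4.804e+9 - 1.3822e+6*I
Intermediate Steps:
t = -90374 (t = -4 + 2*(-45185) = -4 - 90370 = -90374)
v = 4 (v = (-2)² = 4)
E(Q) = 4*√Q
(E(-11) - 46111)*(-13810 + t) = (4*√(-11) - 46111)*(-13810 - 90374) = (4*(I*√11) - 46111)*(-104184) = (4*I*√11 - 46111)*(-104184) = (-46111 + 4*I*√11)*(-104184) = 4804028424 - 416736*I*√11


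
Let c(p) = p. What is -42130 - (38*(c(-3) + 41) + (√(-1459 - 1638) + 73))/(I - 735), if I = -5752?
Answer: -273295793/6487 + I*√3097/6487 ≈ -42130.0 + 0.0085788*I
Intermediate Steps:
-42130 - (38*(c(-3) + 41) + (√(-1459 - 1638) + 73))/(I - 735) = -42130 - (38*(-3 + 41) + (√(-1459 - 1638) + 73))/(-5752 - 735) = -42130 - (38*38 + (√(-3097) + 73))/(-6487) = -42130 - (1444 + (I*√3097 + 73))*(-1)/6487 = -42130 - (1444 + (73 + I*√3097))*(-1)/6487 = -42130 - (1517 + I*√3097)*(-1)/6487 = -42130 - (-1517/6487 - I*√3097/6487) = -42130 + (1517/6487 + I*√3097/6487) = -273295793/6487 + I*√3097/6487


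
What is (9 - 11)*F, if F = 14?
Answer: -28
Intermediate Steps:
(9 - 11)*F = (9 - 11)*14 = -2*14 = -28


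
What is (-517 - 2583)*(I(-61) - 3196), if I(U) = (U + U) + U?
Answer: 10474900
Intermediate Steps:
I(U) = 3*U (I(U) = 2*U + U = 3*U)
(-517 - 2583)*(I(-61) - 3196) = (-517 - 2583)*(3*(-61) - 3196) = -3100*(-183 - 3196) = -3100*(-3379) = 10474900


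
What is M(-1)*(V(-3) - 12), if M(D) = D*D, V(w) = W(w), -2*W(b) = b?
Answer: -21/2 ≈ -10.500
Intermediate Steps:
W(b) = -b/2
V(w) = -w/2
M(D) = D**2
M(-1)*(V(-3) - 12) = (-1)**2*(-1/2*(-3) - 12) = 1*(3/2 - 12) = 1*(-21/2) = -21/2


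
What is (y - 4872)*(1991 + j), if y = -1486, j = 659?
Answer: -16848700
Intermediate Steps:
(y - 4872)*(1991 + j) = (-1486 - 4872)*(1991 + 659) = -6358*2650 = -16848700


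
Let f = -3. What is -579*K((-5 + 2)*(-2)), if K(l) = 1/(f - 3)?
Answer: 193/2 ≈ 96.500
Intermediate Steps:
K(l) = -⅙ (K(l) = 1/(-3 - 3) = 1/(-6) = -⅙)
-579*K((-5 + 2)*(-2)) = -579*(-⅙) = 193/2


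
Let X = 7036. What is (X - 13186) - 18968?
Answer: -25118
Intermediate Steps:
(X - 13186) - 18968 = (7036 - 13186) - 18968 = -6150 - 18968 = -25118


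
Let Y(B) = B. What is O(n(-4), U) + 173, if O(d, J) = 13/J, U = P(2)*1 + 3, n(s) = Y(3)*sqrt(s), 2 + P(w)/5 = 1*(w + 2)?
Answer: 174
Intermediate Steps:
P(w) = 5*w (P(w) = -10 + 5*(1*(w + 2)) = -10 + 5*(1*(2 + w)) = -10 + 5*(2 + w) = -10 + (10 + 5*w) = 5*w)
n(s) = 3*sqrt(s)
U = 13 (U = (5*2)*1 + 3 = 10*1 + 3 = 10 + 3 = 13)
O(n(-4), U) + 173 = 13/13 + 173 = 13*(1/13) + 173 = 1 + 173 = 174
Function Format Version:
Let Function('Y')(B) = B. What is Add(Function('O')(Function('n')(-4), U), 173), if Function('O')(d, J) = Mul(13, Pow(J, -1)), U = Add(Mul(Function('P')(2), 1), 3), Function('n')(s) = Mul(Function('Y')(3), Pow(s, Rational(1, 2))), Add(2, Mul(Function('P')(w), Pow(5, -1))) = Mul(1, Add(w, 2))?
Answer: 174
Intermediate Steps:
Function('P')(w) = Mul(5, w) (Function('P')(w) = Add(-10, Mul(5, Mul(1, Add(w, 2)))) = Add(-10, Mul(5, Mul(1, Add(2, w)))) = Add(-10, Mul(5, Add(2, w))) = Add(-10, Add(10, Mul(5, w))) = Mul(5, w))
Function('n')(s) = Mul(3, Pow(s, Rational(1, 2)))
U = 13 (U = Add(Mul(Mul(5, 2), 1), 3) = Add(Mul(10, 1), 3) = Add(10, 3) = 13)
Add(Function('O')(Function('n')(-4), U), 173) = Add(Mul(13, Pow(13, -1)), 173) = Add(Mul(13, Rational(1, 13)), 173) = Add(1, 173) = 174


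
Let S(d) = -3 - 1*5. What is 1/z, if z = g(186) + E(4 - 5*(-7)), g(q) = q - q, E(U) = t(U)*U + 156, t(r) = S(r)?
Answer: -1/156 ≈ -0.0064103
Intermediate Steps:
S(d) = -8 (S(d) = -3 - 5 = -8)
t(r) = -8
E(U) = 156 - 8*U (E(U) = -8*U + 156 = 156 - 8*U)
g(q) = 0
z = -156 (z = 0 + (156 - 8*(4 - 5*(-7))) = 0 + (156 - 8*(4 + 35)) = 0 + (156 - 8*39) = 0 + (156 - 312) = 0 - 156 = -156)
1/z = 1/(-156) = -1/156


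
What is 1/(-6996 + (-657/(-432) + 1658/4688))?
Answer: -14064/98365381 ≈ -0.00014298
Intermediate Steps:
1/(-6996 + (-657/(-432) + 1658/4688)) = 1/(-6996 + (-657*(-1/432) + 1658*(1/4688))) = 1/(-6996 + (73/48 + 829/2344)) = 1/(-6996 + 26363/14064) = 1/(-98365381/14064) = -14064/98365381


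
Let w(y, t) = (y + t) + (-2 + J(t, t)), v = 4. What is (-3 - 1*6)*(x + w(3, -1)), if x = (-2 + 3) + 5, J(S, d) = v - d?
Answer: -99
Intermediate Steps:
J(S, d) = 4 - d
w(y, t) = 2 + y (w(y, t) = (y + t) + (-2 + (4 - t)) = (t + y) + (2 - t) = 2 + y)
x = 6 (x = 1 + 5 = 6)
(-3 - 1*6)*(x + w(3, -1)) = (-3 - 1*6)*(6 + (2 + 3)) = (-3 - 6)*(6 + 5) = -9*11 = -99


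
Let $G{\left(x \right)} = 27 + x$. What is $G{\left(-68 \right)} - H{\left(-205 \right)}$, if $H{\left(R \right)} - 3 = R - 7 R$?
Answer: $-1274$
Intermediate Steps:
$H{\left(R \right)} = 3 - 6 R$ ($H{\left(R \right)} = 3 + \left(R - 7 R\right) = 3 - 6 R$)
$G{\left(-68 \right)} - H{\left(-205 \right)} = \left(27 - 68\right) - \left(3 - -1230\right) = -41 - \left(3 + 1230\right) = -41 - 1233 = -1274$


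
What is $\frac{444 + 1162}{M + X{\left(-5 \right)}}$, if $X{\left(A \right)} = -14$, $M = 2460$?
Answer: $\frac{803}{1223} \approx 0.65658$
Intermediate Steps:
$\frac{444 + 1162}{M + X{\left(-5 \right)}} = \frac{444 + 1162}{2460 - 14} = \frac{1606}{2446} = 1606 \cdot \frac{1}{2446} = \frac{803}{1223}$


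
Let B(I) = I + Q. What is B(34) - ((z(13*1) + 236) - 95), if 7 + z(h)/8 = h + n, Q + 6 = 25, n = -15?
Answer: -16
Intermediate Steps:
Q = 19 (Q = -6 + 25 = 19)
z(h) = -176 + 8*h (z(h) = -56 + 8*(h - 15) = -56 + 8*(-15 + h) = -56 + (-120 + 8*h) = -176 + 8*h)
B(I) = 19 + I (B(I) = I + 19 = 19 + I)
B(34) - ((z(13*1) + 236) - 95) = (19 + 34) - (((-176 + 8*(13*1)) + 236) - 95) = 53 - (((-176 + 8*13) + 236) - 95) = 53 - (((-176 + 104) + 236) - 95) = 53 - ((-72 + 236) - 95) = 53 - (164 - 95) = 53 - 1*69 = 53 - 69 = -16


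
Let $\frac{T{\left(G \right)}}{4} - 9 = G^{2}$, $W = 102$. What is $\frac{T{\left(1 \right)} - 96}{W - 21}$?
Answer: $- \frac{56}{81} \approx -0.69136$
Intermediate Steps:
$T{\left(G \right)} = 36 + 4 G^{2}$
$\frac{T{\left(1 \right)} - 96}{W - 21} = \frac{\left(36 + 4 \cdot 1^{2}\right) - 96}{102 - 21} = \frac{\left(36 + 4 \cdot 1\right) - 96}{81} = \left(\left(36 + 4\right) - 96\right) \frac{1}{81} = \left(40 - 96\right) \frac{1}{81} = \left(-56\right) \frac{1}{81} = - \frac{56}{81}$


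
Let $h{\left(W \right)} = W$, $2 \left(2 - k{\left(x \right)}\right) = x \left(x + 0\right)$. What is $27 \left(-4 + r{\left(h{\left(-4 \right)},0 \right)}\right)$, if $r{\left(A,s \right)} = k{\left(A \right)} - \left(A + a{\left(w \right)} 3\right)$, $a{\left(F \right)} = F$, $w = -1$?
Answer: $-81$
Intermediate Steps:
$k{\left(x \right)} = 2 - \frac{x^{2}}{2}$ ($k{\left(x \right)} = 2 - \frac{x \left(x + 0\right)}{2} = 2 - \frac{x x}{2} = 2 - \frac{x^{2}}{2}$)
$r{\left(A,s \right)} = 5 - A - \frac{A^{2}}{2}$ ($r{\left(A,s \right)} = \left(2 - \frac{A^{2}}{2}\right) - \left(A - 3\right) = \left(2 - \frac{A^{2}}{2}\right) - \left(-3 + A\right) = 5 - A - \frac{A^{2}}{2}$)
$27 \left(-4 + r{\left(h{\left(-4 \right)},0 \right)}\right) = 27 \left(-4 - \left(-9 + 8\right)\right) = 27 \left(-4 + \left(5 + 4 - 8\right)\right) = 27 \left(-4 + 1\right) = 27 \left(-3\right) = -81$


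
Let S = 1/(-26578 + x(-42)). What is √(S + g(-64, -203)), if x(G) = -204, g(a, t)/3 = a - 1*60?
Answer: I*√266826521710/26782 ≈ 19.287*I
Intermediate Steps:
g(a, t) = -180 + 3*a (g(a, t) = 3*(a - 1*60) = 3*(a - 60) = 3*(-60 + a) = -180 + 3*a)
S = -1/26782 (S = 1/(-26578 - 204) = 1/(-26782) = -1/26782 ≈ -3.7339e-5)
√(S + g(-64, -203)) = √(-1/26782 + (-180 + 3*(-64))) = √(-1/26782 + (-180 - 192)) = √(-1/26782 - 372) = √(-9962905/26782) = I*√266826521710/26782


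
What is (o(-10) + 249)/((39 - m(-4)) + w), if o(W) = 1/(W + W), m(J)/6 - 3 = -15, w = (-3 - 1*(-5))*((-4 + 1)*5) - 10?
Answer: 4979/1420 ≈ 3.5063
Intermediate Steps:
w = -40 (w = (-3 + 5)*(-3*5) - 10 = 2*(-15) - 10 = -30 - 10 = -40)
m(J) = -72 (m(J) = 18 + 6*(-15) = 18 - 90 = -72)
o(W) = 1/(2*W)
(o(-10) + 249)/((39 - m(-4)) + w) = ((1/2)/(-10) + 249)/((39 - 1*(-72)) - 40) = ((1/2)*(-1/10) + 249)/((39 + 72) - 40) = (-1/20 + 249)/(111 - 40) = (4979/20)/71 = (4979/20)*(1/71) = 4979/1420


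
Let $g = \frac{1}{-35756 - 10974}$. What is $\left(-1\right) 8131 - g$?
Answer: $- \frac{379961629}{46730} \approx -8131.0$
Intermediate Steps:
$g = - \frac{1}{46730}$ ($g = \frac{1}{-46730} = - \frac{1}{46730} \approx -2.14 \cdot 10^{-5}$)
$\left(-1\right) 8131 - g = \left(-1\right) 8131 - - \frac{1}{46730} = -8131 + \frac{1}{46730} = - \frac{379961629}{46730}$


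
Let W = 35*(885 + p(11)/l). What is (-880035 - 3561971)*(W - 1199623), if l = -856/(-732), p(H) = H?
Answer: 555295652017651/107 ≈ 5.1897e+12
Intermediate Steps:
l = 214/183 (l = -856*(-1/732) = 214/183 ≈ 1.1694)
W = 6699105/214 (W = 35*(885 + 11/(214/183)) = 35*(885 + 11*(183/214)) = 35*(885 + 2013/214) = 35*(191403/214) = 6699105/214 ≈ 31304.)
(-880035 - 3561971)*(W - 1199623) = (-880035 - 3561971)*(6699105/214 - 1199623) = -4442006*(-250020217/214) = 555295652017651/107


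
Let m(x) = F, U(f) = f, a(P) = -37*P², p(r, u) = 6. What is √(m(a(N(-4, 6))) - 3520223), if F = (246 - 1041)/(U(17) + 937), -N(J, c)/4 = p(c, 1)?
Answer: I*√126728058/6 ≈ 1876.2*I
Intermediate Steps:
N(J, c) = -24 (N(J, c) = -4*6 = -24)
F = -⅚ (F = (246 - 1041)/(17 + 937) = -795/954 = -795*1/954 = -⅚ ≈ -0.83333)
m(x) = -⅚
√(m(a(N(-4, 6))) - 3520223) = √(-⅚ - 3520223) = √(-21121343/6) = I*√126728058/6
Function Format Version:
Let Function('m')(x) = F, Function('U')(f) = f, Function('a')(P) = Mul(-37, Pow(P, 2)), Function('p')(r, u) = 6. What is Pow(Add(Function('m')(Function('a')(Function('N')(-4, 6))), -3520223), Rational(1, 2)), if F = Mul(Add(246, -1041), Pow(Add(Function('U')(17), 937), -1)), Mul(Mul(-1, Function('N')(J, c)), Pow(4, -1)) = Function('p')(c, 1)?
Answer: Mul(Rational(1, 6), I, Pow(126728058, Rational(1, 2))) ≈ Mul(1876.2, I)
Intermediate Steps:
Function('N')(J, c) = -24 (Function('N')(J, c) = Mul(-4, 6) = -24)
F = Rational(-5, 6) (F = Mul(Add(246, -1041), Pow(Add(17, 937), -1)) = Mul(-795, Pow(954, -1)) = Mul(-795, Rational(1, 954)) = Rational(-5, 6) ≈ -0.83333)
Function('m')(x) = Rational(-5, 6)
Pow(Add(Function('m')(Function('a')(Function('N')(-4, 6))), -3520223), Rational(1, 2)) = Pow(Add(Rational(-5, 6), -3520223), Rational(1, 2)) = Pow(Rational(-21121343, 6), Rational(1, 2)) = Mul(Rational(1, 6), I, Pow(126728058, Rational(1, 2)))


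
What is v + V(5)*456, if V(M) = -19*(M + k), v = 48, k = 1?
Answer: -51936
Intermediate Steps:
V(M) = -19 - 19*M (V(M) = -19*(M + 1) = -19*(1 + M) = -19 - 19*M)
v + V(5)*456 = 48 + (-19 - 19*5)*456 = 48 + (-19 - 95)*456 = 48 - 114*456 = 48 - 51984 = -51936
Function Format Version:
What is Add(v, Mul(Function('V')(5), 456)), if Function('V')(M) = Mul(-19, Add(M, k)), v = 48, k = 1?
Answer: -51936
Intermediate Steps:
Function('V')(M) = Add(-19, Mul(-19, M)) (Function('V')(M) = Mul(-19, Add(M, 1)) = Mul(-19, Add(1, M)) = Add(-19, Mul(-19, M)))
Add(v, Mul(Function('V')(5), 456)) = Add(48, Mul(Add(-19, Mul(-19, 5)), 456)) = Add(48, Mul(Add(-19, -95), 456)) = Add(48, Mul(-114, 456)) = Add(48, -51984) = -51936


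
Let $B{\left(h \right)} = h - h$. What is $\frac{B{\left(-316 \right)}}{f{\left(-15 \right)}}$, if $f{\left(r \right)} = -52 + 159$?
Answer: $0$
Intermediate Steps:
$B{\left(h \right)} = 0$
$f{\left(r \right)} = 107$
$\frac{B{\left(-316 \right)}}{f{\left(-15 \right)}} = \frac{0}{107} = 0 \cdot \frac{1}{107} = 0$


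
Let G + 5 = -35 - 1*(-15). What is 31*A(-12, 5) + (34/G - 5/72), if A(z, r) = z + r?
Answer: -393173/1800 ≈ -218.43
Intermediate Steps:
A(z, r) = r + z
G = -25 (G = -5 + (-35 - 1*(-15)) = -5 + (-35 + 15) = -5 - 20 = -25)
31*A(-12, 5) + (34/G - 5/72) = 31*(5 - 12) + (34/(-25) - 5/72) = 31*(-7) + (34*(-1/25) - 5*1/72) = -217 + (-34/25 - 5/72) = -217 - 2573/1800 = -393173/1800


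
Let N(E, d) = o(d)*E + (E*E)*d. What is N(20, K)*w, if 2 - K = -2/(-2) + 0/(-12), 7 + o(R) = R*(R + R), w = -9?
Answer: -2700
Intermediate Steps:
o(R) = -7 + 2*R² (o(R) = -7 + R*(R + R) = -7 + R*(2*R) = -7 + 2*R²)
K = 1 (K = 2 - (-2/(-2) + 0/(-12)) = 2 - (-2*(-½) + 0*(-1/12)) = 2 - (1 + 0) = 2 - 1*1 = 2 - 1 = 1)
N(E, d) = E*(-7 + 2*d²) + d*E² (N(E, d) = (-7 + 2*d²)*E + (E*E)*d = E*(-7 + 2*d²) + E²*d = E*(-7 + 2*d²) + d*E²)
N(20, K)*w = (20*(-7 + 2*1² + 20*1))*(-9) = (20*(-7 + 2*1 + 20))*(-9) = (20*(-7 + 2 + 20))*(-9) = (20*15)*(-9) = 300*(-9) = -2700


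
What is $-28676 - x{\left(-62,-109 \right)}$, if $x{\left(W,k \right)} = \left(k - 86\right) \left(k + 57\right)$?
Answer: $-38816$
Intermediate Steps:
$x{\left(W,k \right)} = \left(-86 + k\right) \left(57 + k\right)$
$-28676 - x{\left(-62,-109 \right)} = -28676 - \left(-4902 + \left(-109\right)^{2} - -3161\right) = -28676 - \left(-4902 + 11881 + 3161\right) = -28676 - 10140 = -38816$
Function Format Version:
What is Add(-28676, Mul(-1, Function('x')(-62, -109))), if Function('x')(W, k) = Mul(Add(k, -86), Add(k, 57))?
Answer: -38816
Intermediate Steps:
Function('x')(W, k) = Mul(Add(-86, k), Add(57, k))
Add(-28676, Mul(-1, Function('x')(-62, -109))) = Add(-28676, Mul(-1, Add(-4902, Pow(-109, 2), Mul(-29, -109)))) = Add(-28676, Mul(-1, Add(-4902, 11881, 3161))) = Add(-28676, Mul(-1, 10140)) = Add(-28676, -10140) = -38816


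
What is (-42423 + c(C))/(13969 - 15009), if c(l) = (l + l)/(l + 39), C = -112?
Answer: 619331/15184 ≈ 40.788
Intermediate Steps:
c(l) = 2*l/(39 + l) (c(l) = (2*l)/(39 + l) = 2*l/(39 + l))
(-42423 + c(C))/(13969 - 15009) = (-42423 + 2*(-112)/(39 - 112))/(13969 - 15009) = (-42423 + 2*(-112)/(-73))/(-1040) = (-42423 + 2*(-112)*(-1/73))*(-1/1040) = (-42423 + 224/73)*(-1/1040) = -3096655/73*(-1/1040) = 619331/15184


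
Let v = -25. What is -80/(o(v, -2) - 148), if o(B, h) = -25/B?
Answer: 80/147 ≈ 0.54422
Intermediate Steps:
-80/(o(v, -2) - 148) = -80/(-25/(-25) - 148) = -80/(-25*(-1/25) - 148) = -80/(1 - 148) = -80/(-147) = -1/147*(-80) = 80/147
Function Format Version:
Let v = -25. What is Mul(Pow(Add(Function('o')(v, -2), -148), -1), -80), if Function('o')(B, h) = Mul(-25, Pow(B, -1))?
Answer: Rational(80, 147) ≈ 0.54422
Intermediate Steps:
Mul(Pow(Add(Function('o')(v, -2), -148), -1), -80) = Mul(Pow(Add(Mul(-25, Pow(-25, -1)), -148), -1), -80) = Mul(Pow(Add(Mul(-25, Rational(-1, 25)), -148), -1), -80) = Mul(Pow(Add(1, -148), -1), -80) = Mul(Pow(-147, -1), -80) = Mul(Rational(-1, 147), -80) = Rational(80, 147)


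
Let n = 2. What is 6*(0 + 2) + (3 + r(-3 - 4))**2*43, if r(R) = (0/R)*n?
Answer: 399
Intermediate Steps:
r(R) = 0 (r(R) = (0/R)*2 = 0*2 = 0)
6*(0 + 2) + (3 + r(-3 - 4))**2*43 = 6*(0 + 2) + (3 + 0)**2*43 = 6*2 + 3**2*43 = 12 + 9*43 = 12 + 387 = 399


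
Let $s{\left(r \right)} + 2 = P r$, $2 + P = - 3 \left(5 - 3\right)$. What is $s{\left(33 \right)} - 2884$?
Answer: $-3150$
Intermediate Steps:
$P = -8$ ($P = -2 - 3 \left(5 - 3\right) = -2 - 6 = -8$)
$s{\left(r \right)} = -2 - 8 r$
$s{\left(33 \right)} - 2884 = \left(-2 - 264\right) - 2884 = -266 - 2884 = -3150$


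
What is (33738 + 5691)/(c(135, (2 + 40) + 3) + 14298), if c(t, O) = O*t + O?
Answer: 13143/6806 ≈ 1.9311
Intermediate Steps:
c(t, O) = O + O*t
(33738 + 5691)/(c(135, (2 + 40) + 3) + 14298) = (33738 + 5691)/(((2 + 40) + 3)*(1 + 135) + 14298) = 39429/((42 + 3)*136 + 14298) = 39429/(45*136 + 14298) = 39429/(6120 + 14298) = 39429/20418 = 39429*(1/20418) = 13143/6806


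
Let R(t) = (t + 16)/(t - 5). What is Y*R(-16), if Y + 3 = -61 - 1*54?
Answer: 0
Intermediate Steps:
R(t) = (16 + t)/(-5 + t)
Y = -118 (Y = -3 + (-61 - 1*54) = -3 + (-61 - 54) = -3 - 115 = -118)
Y*R(-16) = -118*(16 - 16)/(-5 - 16) = -118*0/(-21) = -(-118)*0/21 = -118*0 = 0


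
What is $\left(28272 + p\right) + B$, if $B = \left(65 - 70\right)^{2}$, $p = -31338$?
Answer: $-3041$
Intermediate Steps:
$B = 25$ ($B = \left(-5\right)^{2} = 25$)
$\left(28272 + p\right) + B = \left(28272 - 31338\right) + 25 = -3066 + 25 = -3041$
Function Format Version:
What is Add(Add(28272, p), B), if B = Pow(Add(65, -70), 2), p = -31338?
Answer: -3041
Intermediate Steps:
B = 25 (B = Pow(-5, 2) = 25)
Add(Add(28272, p), B) = Add(Add(28272, -31338), 25) = Add(-3066, 25) = -3041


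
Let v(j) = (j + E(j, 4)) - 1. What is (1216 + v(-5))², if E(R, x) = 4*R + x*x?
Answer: 1454436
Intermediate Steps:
E(R, x) = x² + 4*R (E(R, x) = 4*R + x² = x² + 4*R)
v(j) = 15 + 5*j (v(j) = (j + (4² + 4*j)) - 1 = (j + (16 + 4*j)) - 1 = (16 + 5*j) - 1 = 15 + 5*j)
(1216 + v(-5))² = (1216 + (15 + 5*(-5)))² = (1216 + (15 - 25))² = (1216 - 10)² = 1206² = 1454436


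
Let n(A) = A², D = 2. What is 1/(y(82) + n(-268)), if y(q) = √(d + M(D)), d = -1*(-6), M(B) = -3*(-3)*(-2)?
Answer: 17956/1289671747 - I*√3/2579343494 ≈ 1.3923e-5 - 6.7151e-10*I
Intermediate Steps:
M(B) = -18 (M(B) = 9*(-2) = -18)
d = 6
y(q) = 2*I*√3 (y(q) = √(6 - 18) = √(-12) = 2*I*√3)
1/(y(82) + n(-268)) = 1/(2*I*√3 + (-268)²) = 1/(2*I*√3 + 71824) = 1/(71824 + 2*I*√3)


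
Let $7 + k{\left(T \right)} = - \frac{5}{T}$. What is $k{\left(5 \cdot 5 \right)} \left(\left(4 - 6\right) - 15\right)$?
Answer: $\frac{612}{5} \approx 122.4$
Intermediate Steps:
$k{\left(T \right)} = -7 - \frac{5}{T}$
$k{\left(5 \cdot 5 \right)} \left(\left(4 - 6\right) - 15\right) = \left(-7 - \frac{5}{5 \cdot 5}\right) \left(\left(4 - 6\right) - 15\right) = \left(-7 - \frac{5}{25}\right) \left(-2 - 15\right) = \left(-7 - \frac{1}{5}\right) \left(-17\right) = \left(- \frac{36}{5}\right) \left(-17\right) = \frac{612}{5}$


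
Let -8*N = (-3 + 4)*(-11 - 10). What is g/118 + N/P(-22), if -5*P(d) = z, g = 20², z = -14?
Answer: 4085/944 ≈ 4.3273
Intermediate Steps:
g = 400
P(d) = 14/5 (P(d) = -⅕*(-14) = 14/5)
N = 21/8 (N = -(-3 + 4)*(-11 - 10)/8 = -(-21)/8 = -⅛*(-21) = 21/8 ≈ 2.6250)
g/118 + N/P(-22) = 400/118 + 21/(8*(14/5)) = 400*(1/118) + (21/8)*(5/14) = 200/59 + 15/16 = 4085/944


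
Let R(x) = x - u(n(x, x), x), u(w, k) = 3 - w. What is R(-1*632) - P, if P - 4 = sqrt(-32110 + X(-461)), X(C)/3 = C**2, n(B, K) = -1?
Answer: -640 - sqrt(605453) ≈ -1418.1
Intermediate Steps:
X(C) = 3*C**2
R(x) = -4 + x (R(x) = x - (3 - 1*(-1)) = x - (3 + 1) = x - 1*4 = x - 4 = -4 + x)
P = 4 + sqrt(605453) (P = 4 + sqrt(-32110 + 3*(-461)**2) = 4 + sqrt(-32110 + 3*212521) = 4 + sqrt(-32110 + 637563) = 4 + sqrt(605453) ≈ 782.11)
R(-1*632) - P = (-4 - 1*632) - (4 + sqrt(605453)) = (-4 - 632) + (-4 - sqrt(605453)) = -636 + (-4 - sqrt(605453)) = -640 - sqrt(605453)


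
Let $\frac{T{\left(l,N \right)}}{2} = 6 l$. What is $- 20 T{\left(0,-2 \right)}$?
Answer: $0$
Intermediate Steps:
$T{\left(l,N \right)} = 12 l$ ($T{\left(l,N \right)} = 2 \cdot 6 l = 12 l$)
$- 20 T{\left(0,-2 \right)} = - 20 \cdot 12 \cdot 0 = \left(-20\right) 0 = 0$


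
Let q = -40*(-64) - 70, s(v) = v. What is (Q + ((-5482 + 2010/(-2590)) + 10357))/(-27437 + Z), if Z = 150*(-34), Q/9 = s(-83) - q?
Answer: 4735239/8427083 ≈ 0.56191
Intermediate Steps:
q = 2490 (q = 2560 - 70 = 2490)
Q = -23157 (Q = 9*(-83 - 1*2490) = 9*(-83 - 2490) = 9*(-2573) = -23157)
Z = -5100
(Q + ((-5482 + 2010/(-2590)) + 10357))/(-27437 + Z) = (-23157 + ((-5482 + 2010/(-2590)) + 10357))/(-27437 - 5100) = (-23157 + ((-5482 + 2010*(-1/2590)) + 10357))/(-32537) = (-23157 + ((-5482 - 201/259) + 10357))*(-1/32537) = (-23157 + (-1420039/259 + 10357))*(-1/32537) = (-23157 + 1262424/259)*(-1/32537) = -4735239/259*(-1/32537) = 4735239/8427083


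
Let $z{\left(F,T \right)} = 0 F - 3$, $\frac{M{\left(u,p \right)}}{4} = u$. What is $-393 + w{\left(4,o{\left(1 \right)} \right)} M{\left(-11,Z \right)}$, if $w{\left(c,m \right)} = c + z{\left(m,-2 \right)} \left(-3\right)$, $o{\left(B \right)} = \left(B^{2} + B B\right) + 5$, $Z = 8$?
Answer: $-965$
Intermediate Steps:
$M{\left(u,p \right)} = 4 u$
$o{\left(B \right)} = 5 + 2 B^{2}$ ($o{\left(B \right)} = \left(B^{2} + B^{2}\right) + 5 = 2 B^{2} + 5 = 5 + 2 B^{2}$)
$z{\left(F,T \right)} = -3$ ($z{\left(F,T \right)} = 0 - 3 = -3$)
$w{\left(c,m \right)} = 9 + c$ ($w{\left(c,m \right)} = c - -9 = c + 9 = 9 + c$)
$-393 + w{\left(4,o{\left(1 \right)} \right)} M{\left(-11,Z \right)} = -393 + \left(9 + 4\right) 4 \left(-11\right) = -393 + 13 \left(-44\right) = -393 - 572 = -965$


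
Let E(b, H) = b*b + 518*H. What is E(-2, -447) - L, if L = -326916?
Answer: 95374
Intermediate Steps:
E(b, H) = b**2 + 518*H
E(-2, -447) - L = ((-2)**2 + 518*(-447)) - 1*(-326916) = (4 - 231546) + 326916 = -231542 + 326916 = 95374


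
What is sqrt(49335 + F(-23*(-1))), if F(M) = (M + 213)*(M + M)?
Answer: sqrt(60191) ≈ 245.34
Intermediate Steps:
F(M) = 2*M*(213 + M) (F(M) = (213 + M)*(2*M) = 2*M*(213 + M))
sqrt(49335 + F(-23*(-1))) = sqrt(49335 + 2*(-23*(-1))*(213 - 23*(-1))) = sqrt(49335 + 2*23*(213 + 23)) = sqrt(49335 + 2*23*236) = sqrt(49335 + 10856) = sqrt(60191)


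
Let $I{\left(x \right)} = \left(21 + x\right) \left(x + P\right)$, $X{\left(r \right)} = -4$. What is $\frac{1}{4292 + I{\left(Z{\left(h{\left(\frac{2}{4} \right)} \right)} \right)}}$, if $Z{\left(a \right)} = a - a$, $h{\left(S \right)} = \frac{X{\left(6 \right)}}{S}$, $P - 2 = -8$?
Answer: $\frac{1}{4166} \approx 0.00024004$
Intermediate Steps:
$P = -6$ ($P = 2 - 8 = -6$)
$h{\left(S \right)} = - \frac{4}{S}$
$Z{\left(a \right)} = 0$
$I{\left(x \right)} = \left(-6 + x\right) \left(21 + x\right)$ ($I{\left(x \right)} = \left(21 + x\right) \left(x - 6\right) = \left(21 + x\right) \left(-6 + x\right) = \left(-6 + x\right) \left(21 + x\right)$)
$\frac{1}{4292 + I{\left(Z{\left(h{\left(\frac{2}{4} \right)} \right)} \right)}} = \frac{1}{4292 + \left(-126 + 0^{2} + 15 \cdot 0\right)} = \frac{1}{4292 + \left(-126 + 0 + 0\right)} = \frac{1}{4292 - 126} = \frac{1}{4166}$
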